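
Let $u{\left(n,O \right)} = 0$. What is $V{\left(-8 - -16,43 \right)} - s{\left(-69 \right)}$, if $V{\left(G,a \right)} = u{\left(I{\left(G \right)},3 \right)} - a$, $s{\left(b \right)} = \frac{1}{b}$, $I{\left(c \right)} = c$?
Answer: $- \frac{2966}{69} \approx -42.985$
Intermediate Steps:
$V{\left(G,a \right)} = - a$ ($V{\left(G,a \right)} = 0 - a = - a$)
$V{\left(-8 - -16,43 \right)} - s{\left(-69 \right)} = \left(-1\right) 43 - \frac{1}{-69} = -43 - - \frac{1}{69} = -43 + \frac{1}{69} = - \frac{2966}{69}$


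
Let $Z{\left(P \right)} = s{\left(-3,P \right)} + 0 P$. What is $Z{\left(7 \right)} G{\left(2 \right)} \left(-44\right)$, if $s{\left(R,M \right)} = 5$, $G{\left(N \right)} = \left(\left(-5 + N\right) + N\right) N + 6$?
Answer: $-880$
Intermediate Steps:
$G{\left(N \right)} = 6 + N \left(-5 + 2 N\right)$ ($G{\left(N \right)} = \left(-5 + 2 N\right) N + 6 = N \left(-5 + 2 N\right) + 6 = 6 + N \left(-5 + 2 N\right)$)
$Z{\left(P \right)} = 5$ ($Z{\left(P \right)} = 5 + 0 P = 5 + 0 = 5$)
$Z{\left(7 \right)} G{\left(2 \right)} \left(-44\right) = 5 \left(6 - 10 + 2 \cdot 2^{2}\right) \left(-44\right) = 5 \left(6 - 10 + 2 \cdot 4\right) \left(-44\right) = 5 \left(6 - 10 + 8\right) \left(-44\right) = 5 \cdot 4 \left(-44\right) = 20 \left(-44\right) = -880$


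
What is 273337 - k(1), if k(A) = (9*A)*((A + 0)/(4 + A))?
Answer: 1366676/5 ≈ 2.7334e+5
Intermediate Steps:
k(A) = 9*A²/(4 + A) (k(A) = (9*A)*(A/(4 + A)) = 9*A²/(4 + A))
273337 - k(1) = 273337 - 9*1²/(4 + 1) = 273337 - 9/5 = 1366676/5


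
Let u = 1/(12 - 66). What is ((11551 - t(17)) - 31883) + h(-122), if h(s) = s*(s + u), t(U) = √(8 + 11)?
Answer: -147035/27 - √19 ≈ -5450.1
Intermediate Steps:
u = -1/54 (u = 1/(-54) = -1/54 ≈ -0.018519)
t(U) = √19
h(s) = s*(-1/54 + s) (h(s) = s*(s - 1/54) = s*(-1/54 + s))
((11551 - t(17)) - 31883) + h(-122) = ((11551 - √19) - 31883) - 122*(-1/54 - 122) = (-20332 - √19) - 122*(-6589/54) = (-20332 - √19) + 401929/27 = -147035/27 - √19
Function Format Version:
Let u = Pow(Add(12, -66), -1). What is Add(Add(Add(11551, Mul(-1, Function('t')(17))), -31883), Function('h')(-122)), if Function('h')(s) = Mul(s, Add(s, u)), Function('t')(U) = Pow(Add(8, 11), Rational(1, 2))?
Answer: Add(Rational(-147035, 27), Mul(-1, Pow(19, Rational(1, 2)))) ≈ -5450.1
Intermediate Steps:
u = Rational(-1, 54) (u = Pow(-54, -1) = Rational(-1, 54) ≈ -0.018519)
Function('t')(U) = Pow(19, Rational(1, 2))
Function('h')(s) = Mul(s, Add(Rational(-1, 54), s)) (Function('h')(s) = Mul(s, Add(s, Rational(-1, 54))) = Mul(s, Add(Rational(-1, 54), s)))
Add(Add(Add(11551, Mul(-1, Function('t')(17))), -31883), Function('h')(-122)) = Add(Add(Add(11551, Mul(-1, Pow(19, Rational(1, 2)))), -31883), Mul(-122, Add(Rational(-1, 54), -122))) = Add(Add(-20332, Mul(-1, Pow(19, Rational(1, 2)))), Mul(-122, Rational(-6589, 54))) = Add(Add(-20332, Mul(-1, Pow(19, Rational(1, 2)))), Rational(401929, 27)) = Add(Rational(-147035, 27), Mul(-1, Pow(19, Rational(1, 2))))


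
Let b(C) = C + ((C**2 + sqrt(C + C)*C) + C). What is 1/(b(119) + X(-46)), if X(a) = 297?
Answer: 7348/106301049 - 119*sqrt(238)/212602098 ≈ 6.0489e-5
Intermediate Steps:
b(C) = C**2 + 2*C + sqrt(2)*C**(3/2) (b(C) = C + ((C**2 + sqrt(2*C)*C) + C) = C + ((C**2 + (sqrt(2)*sqrt(C))*C) + C) = C + ((C**2 + sqrt(2)*C**(3/2)) + C) = C + (C + C**2 + sqrt(2)*C**(3/2)) = C**2 + 2*C + sqrt(2)*C**(3/2))
1/(b(119) + X(-46)) = 1/((119**2 + 2*119 + sqrt(2)*119**(3/2)) + 297) = 1/((14161 + 238 + sqrt(2)*(119*sqrt(119))) + 297) = 1/((14161 + 238 + 119*sqrt(238)) + 297) = 1/((14399 + 119*sqrt(238)) + 297) = 1/(14696 + 119*sqrt(238))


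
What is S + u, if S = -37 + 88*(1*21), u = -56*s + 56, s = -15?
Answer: 2707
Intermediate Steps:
u = 896 (u = -56*(-15) + 56 = 840 + 56 = 896)
S = 1811 (S = -37 + 88*21 = -37 + 1848 = 1811)
S + u = 1811 + 896 = 2707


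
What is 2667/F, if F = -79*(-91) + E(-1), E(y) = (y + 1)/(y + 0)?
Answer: 381/1027 ≈ 0.37098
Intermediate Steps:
E(y) = (1 + y)/y
F = 7189 (F = -79*(-91) + (1 - 1)/(-1) = 7189 - 1*0 = 7189 + 0 = 7189)
2667/F = 2667/7189 = 2667*(1/7189) = 381/1027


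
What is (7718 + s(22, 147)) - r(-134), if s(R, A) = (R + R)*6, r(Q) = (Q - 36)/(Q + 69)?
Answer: 103732/13 ≈ 7979.4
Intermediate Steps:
r(Q) = (-36 + Q)/(69 + Q)
s(R, A) = 12*R (s(R, A) = (2*R)*6 = 12*R)
(7718 + s(22, 147)) - r(-134) = (7718 + 12*22) - (-36 - 134)/(69 - 134) = (7718 + 264) - (-170)/(-65) = 7982 - (-1)*(-170)/65 = 7982 - 1*34/13 = 7982 - 34/13 = 103732/13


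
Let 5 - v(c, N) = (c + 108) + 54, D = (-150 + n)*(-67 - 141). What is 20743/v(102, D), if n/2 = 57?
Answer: -20743/259 ≈ -80.089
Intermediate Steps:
n = 114 (n = 2*57 = 114)
D = 7488 (D = (-150 + 114)*(-67 - 141) = -36*(-208) = 7488)
v(c, N) = -157 - c (v(c, N) = 5 - ((c + 108) + 54) = 5 - ((108 + c) + 54) = 5 - (162 + c) = 5 + (-162 - c) = -157 - c)
20743/v(102, D) = 20743/(-157 - 1*102) = 20743/(-157 - 102) = 20743/(-259) = 20743*(-1/259) = -20743/259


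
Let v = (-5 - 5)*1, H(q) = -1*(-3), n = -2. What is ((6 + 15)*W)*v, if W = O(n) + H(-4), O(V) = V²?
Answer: -1470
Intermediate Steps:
H(q) = 3
v = -10 (v = -10*1 = -10)
W = 7 (W = (-2)² + 3 = 4 + 3 = 7)
((6 + 15)*W)*v = ((6 + 15)*7)*(-10) = (21*7)*(-10) = 147*(-10) = -1470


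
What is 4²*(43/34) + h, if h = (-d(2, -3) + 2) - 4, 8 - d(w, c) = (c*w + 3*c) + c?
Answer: -132/17 ≈ -7.7647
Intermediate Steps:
d(w, c) = 8 - 4*c - c*w (d(w, c) = 8 - ((c*w + 3*c) + c) = 8 - ((3*c + c*w) + c) = 8 - (4*c + c*w) = 8 + (-4*c - c*w) = 8 - 4*c - c*w)
h = -28 (h = (-(8 - 4*(-3) - 1*(-3)*2) + 2) - 4 = (-(8 + 12 + 6) + 2) - 4 = (-1*26 + 2) - 4 = (-26 + 2) - 4 = -24 - 4 = -28)
4²*(43/34) + h = 4²*(43/34) - 28 = 16*(43*(1/34)) - 28 = 16*(43/34) - 28 = 344/17 - 28 = -132/17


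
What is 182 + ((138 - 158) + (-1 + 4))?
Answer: 165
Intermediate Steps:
182 + ((138 - 158) + (-1 + 4)) = 182 + (-20 + 3) = 182 - 17 = 165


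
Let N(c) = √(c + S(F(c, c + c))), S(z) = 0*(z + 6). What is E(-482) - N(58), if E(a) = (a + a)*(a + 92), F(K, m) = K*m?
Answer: 375960 - √58 ≈ 3.7595e+5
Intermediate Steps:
S(z) = 0 (S(z) = 0*(6 + z) = 0)
E(a) = 2*a*(92 + a) (E(a) = (2*a)*(92 + a) = 2*a*(92 + a))
N(c) = √c (N(c) = √(c + 0) = √c)
E(-482) - N(58) = 2*(-482)*(92 - 482) - √58 = 2*(-482)*(-390) - √58 = 375960 - √58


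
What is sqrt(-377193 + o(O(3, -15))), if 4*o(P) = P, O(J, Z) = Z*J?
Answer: I*sqrt(1508817)/2 ≈ 614.17*I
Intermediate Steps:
O(J, Z) = J*Z
o(P) = P/4
sqrt(-377193 + o(O(3, -15))) = sqrt(-377193 + (3*(-15))/4) = sqrt(-377193 + (1/4)*(-45)) = sqrt(-377193 - 45/4) = sqrt(-1508817/4) = I*sqrt(1508817)/2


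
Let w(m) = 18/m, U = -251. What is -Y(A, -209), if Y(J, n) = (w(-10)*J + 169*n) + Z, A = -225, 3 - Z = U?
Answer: 34662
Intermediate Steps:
Z = 254 (Z = 3 - 1*(-251) = 3 + 251 = 254)
Y(J, n) = 254 + 169*n - 9*J/5 (Y(J, n) = ((18/(-10))*J + 169*n) + 254 = ((18*(-⅒))*J + 169*n) + 254 = (-9*J/5 + 169*n) + 254 = (169*n - 9*J/5) + 254 = 254 + 169*n - 9*J/5)
-Y(A, -209) = -(254 + 169*(-209) - 9/5*(-225)) = -(254 - 35321 + 405) = -1*(-34662) = 34662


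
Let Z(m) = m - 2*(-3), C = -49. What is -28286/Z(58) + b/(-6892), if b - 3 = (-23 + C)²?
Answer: -24409885/55136 ≈ -442.72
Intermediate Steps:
Z(m) = 6 + m (Z(m) = m + 6 = 6 + m)
b = 5187 (b = 3 + (-23 - 49)² = 3 + (-72)² = 3 + 5184 = 5187)
-28286/Z(58) + b/(-6892) = -28286/(6 + 58) + 5187/(-6892) = -28286/64 + 5187*(-1/6892) = -28286*1/64 - 5187/6892 = -14143/32 - 5187/6892 = -24409885/55136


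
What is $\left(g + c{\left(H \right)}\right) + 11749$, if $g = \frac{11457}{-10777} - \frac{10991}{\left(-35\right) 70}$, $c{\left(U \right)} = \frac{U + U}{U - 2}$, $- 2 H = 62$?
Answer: $\frac{10241763545131}{871320450} \approx 11754.0$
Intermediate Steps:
$H = -31$ ($H = \left(- \frac{1}{2}\right) 62 = -31$)
$c{\left(U \right)} = \frac{2 U}{-2 + U}$
$g = \frac{90380357}{26403650}$ ($g = 11457 \left(- \frac{1}{10777}\right) - \frac{10991}{-2450} = - \frac{11457}{10777} - - \frac{10991}{2450} = - \frac{11457}{10777} + \frac{10991}{2450} = \frac{90380357}{26403650} \approx 3.423$)
$\left(g + c{\left(H \right)}\right) + 11749 = \left(\frac{90380357}{26403650} + 2 \left(-31\right) \frac{1}{-2 - 31}\right) + 11749 = \left(\frac{90380357}{26403650} + 2 \left(-31\right) \frac{1}{-33}\right) + 11749 = \left(\frac{90380357}{26403650} + 2 \left(-31\right) \left(- \frac{1}{33}\right)\right) + 11749 = \left(\frac{90380357}{26403650} + \frac{62}{33}\right) + 11749 = \frac{4619578081}{871320450} + 11749 = \frac{10241763545131}{871320450}$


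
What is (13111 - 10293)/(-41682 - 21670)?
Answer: -1409/31676 ≈ -0.044482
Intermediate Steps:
(13111 - 10293)/(-41682 - 21670) = 2818/(-63352) = 2818*(-1/63352) = -1409/31676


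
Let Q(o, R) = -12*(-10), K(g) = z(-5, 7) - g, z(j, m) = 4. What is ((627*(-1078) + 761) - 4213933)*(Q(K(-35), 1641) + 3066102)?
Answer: -14990998523316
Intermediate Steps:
K(g) = 4 - g
Q(o, R) = 120
((627*(-1078) + 761) - 4213933)*(Q(K(-35), 1641) + 3066102) = ((627*(-1078) + 761) - 4213933)*(120 + 3066102) = ((-675906 + 761) - 4213933)*3066222 = (-675145 - 4213933)*3066222 = -4889078*3066222 = -14990998523316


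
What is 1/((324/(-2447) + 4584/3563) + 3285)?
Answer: 8718661/28650864021 ≈ 0.00030431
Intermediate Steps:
1/((324/(-2447) + 4584/3563) + 3285) = 1/((324*(-1/2447) + 4584*(1/3563)) + 3285) = 1/((-324/2447 + 4584/3563) + 3285) = 1/(10062636/8718661 + 3285) = 1/(28650864021/8718661) = 8718661/28650864021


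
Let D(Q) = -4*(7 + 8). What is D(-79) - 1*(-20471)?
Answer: 20411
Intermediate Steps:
D(Q) = -60 (D(Q) = -4*15 = -60)
D(-79) - 1*(-20471) = -60 - 1*(-20471) = -60 + 20471 = 20411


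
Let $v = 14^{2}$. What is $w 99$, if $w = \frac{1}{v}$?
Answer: $\frac{99}{196} \approx 0.5051$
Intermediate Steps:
$v = 196$
$w = \frac{1}{196} \approx 0.005102$
$w 99 = \frac{1}{196} \cdot 99 = \frac{99}{196}$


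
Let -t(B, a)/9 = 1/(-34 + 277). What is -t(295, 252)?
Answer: 1/27 ≈ 0.037037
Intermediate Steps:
t(B, a) = -1/27 (t(B, a) = -9/(-34 + 277) = -9/243 = -9*1/243 = -1/27)
-t(295, 252) = -1*(-1/27) = 1/27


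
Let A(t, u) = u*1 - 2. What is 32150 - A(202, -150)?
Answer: 32302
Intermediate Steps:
A(t, u) = -2 + u (A(t, u) = u - 2 = -2 + u)
32150 - A(202, -150) = 32150 - (-2 - 150) = 32150 - 1*(-152) = 32150 + 152 = 32302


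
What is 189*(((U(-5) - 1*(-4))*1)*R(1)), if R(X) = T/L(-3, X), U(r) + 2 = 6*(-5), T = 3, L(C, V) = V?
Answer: -15876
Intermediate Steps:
U(r) = -32 (U(r) = -2 + 6*(-5) = -2 - 30 = -32)
R(X) = 3/X
189*(((U(-5) - 1*(-4))*1)*R(1)) = 189*(((-32 - 1*(-4))*1)*(3/1)) = 189*(((-32 + 4)*1)*(3*1)) = 189*(-28*1*3) = 189*(-28*3) = 189*(-84) = -15876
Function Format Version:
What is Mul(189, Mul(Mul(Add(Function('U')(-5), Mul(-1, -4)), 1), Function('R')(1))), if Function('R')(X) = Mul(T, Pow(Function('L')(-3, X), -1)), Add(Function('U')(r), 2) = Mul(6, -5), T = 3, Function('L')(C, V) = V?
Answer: -15876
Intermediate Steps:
Function('U')(r) = -32 (Function('U')(r) = Add(-2, Mul(6, -5)) = Add(-2, -30) = -32)
Function('R')(X) = Mul(3, Pow(X, -1))
Mul(189, Mul(Mul(Add(Function('U')(-5), Mul(-1, -4)), 1), Function('R')(1))) = Mul(189, Mul(Mul(Add(-32, Mul(-1, -4)), 1), Mul(3, Pow(1, -1)))) = Mul(189, Mul(Mul(Add(-32, 4), 1), Mul(3, 1))) = Mul(189, Mul(Mul(-28, 1), 3)) = Mul(189, Mul(-28, 3)) = Mul(189, -84) = -15876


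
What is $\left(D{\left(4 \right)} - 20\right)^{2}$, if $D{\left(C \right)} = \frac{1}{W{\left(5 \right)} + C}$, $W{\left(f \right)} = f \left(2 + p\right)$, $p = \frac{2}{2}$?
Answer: $\frac{143641}{361} \approx 397.9$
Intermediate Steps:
$p = 1$ ($p = 2 \cdot \frac{1}{2} = 1$)
$W{\left(f \right)} = 3 f$ ($W{\left(f \right)} = f \left(2 + 1\right) = f 3 = 3 f$)
$D{\left(C \right)} = \frac{1}{15 + C}$ ($D{\left(C \right)} = \frac{1}{3 \cdot 5 + C} = \frac{1}{15 + C}$)
$\left(D{\left(4 \right)} - 20\right)^{2} = \left(\frac{1}{15 + 4} - 20\right)^{2} = \left(\frac{1}{19} - 20\right)^{2} = \left(- \frac{379}{19}\right)^{2} = \frac{143641}{361}$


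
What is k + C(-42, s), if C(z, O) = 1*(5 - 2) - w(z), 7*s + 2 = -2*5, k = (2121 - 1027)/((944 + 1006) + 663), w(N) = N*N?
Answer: -4600399/2613 ≈ -1760.6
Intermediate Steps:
w(N) = N**2
k = 1094/2613 (k = 1094/(1950 + 663) = 1094/2613 ≈ 0.41868)
s = -12/7 (s = -2/7 + (-2*5)/7 = -2/7 + (1/7)*(-10) = -2/7 - 10/7 = -12/7 ≈ -1.7143)
C(z, O) = 3 - z**2 (C(z, O) = 1*(5 - 2) - z**2 = 1*3 - z**2 = 3 - z**2)
k + C(-42, s) = 1094/2613 + (3 - 1*(-42)**2) = 1094/2613 + (3 - 1*1764) = 1094/2613 + (3 - 1764) = 1094/2613 - 1761 = -4600399/2613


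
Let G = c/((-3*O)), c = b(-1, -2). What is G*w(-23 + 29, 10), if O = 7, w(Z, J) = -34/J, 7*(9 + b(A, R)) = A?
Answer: -1088/735 ≈ -1.4803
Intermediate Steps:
b(A, R) = -9 + A/7
c = -64/7 (c = -9 + (⅐)*(-1) = -9 - ⅐ = -64/7 ≈ -9.1429)
G = 64/147 (G = -64/(7*((-3*7))) = -64/7/(-21) = -64/7*(-1/21) = 64/147 ≈ 0.43537)
G*w(-23 + 29, 10) = 64*(-34/10)/147 = 64*(-34*⅒)/147 = (64/147)*(-17/5) = -1088/735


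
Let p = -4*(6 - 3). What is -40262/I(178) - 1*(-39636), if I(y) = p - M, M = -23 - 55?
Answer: 1287857/33 ≈ 39026.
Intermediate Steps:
M = -78
p = -12 (p = -4*3 = -12)
I(y) = 66 (I(y) = -12 - 1*(-78) = -12 + 78 = 66)
-40262/I(178) - 1*(-39636) = -40262/66 - 1*(-39636) = -40262*1/66 + 39636 = -20131/33 + 39636 = 1287857/33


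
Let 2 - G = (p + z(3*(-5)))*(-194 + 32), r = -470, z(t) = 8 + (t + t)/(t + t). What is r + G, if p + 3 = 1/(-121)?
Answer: 60822/121 ≈ 502.66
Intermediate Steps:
z(t) = 9 (z(t) = 8 + (2*t)/((2*t)) = 8 + (2*t)*(1/(2*t)) = 8 + 1 = 9)
p = -364/121 (p = -3 + 1/(-121) = -3 - 1/121 = -364/121 ≈ -3.0083)
G = 117692/121 (G = 2 - (-364/121 + 9)*(-194 + 32) = 2 - 725*(-162)/121 = 2 - 1*(-117450/121) = 2 + 117450/121 = 117692/121 ≈ 972.66)
r + G = -470 + 117692/121 = 60822/121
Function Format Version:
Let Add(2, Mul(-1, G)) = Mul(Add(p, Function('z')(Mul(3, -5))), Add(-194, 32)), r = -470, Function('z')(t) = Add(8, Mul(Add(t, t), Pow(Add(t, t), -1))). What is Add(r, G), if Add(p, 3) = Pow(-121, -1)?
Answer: Rational(60822, 121) ≈ 502.66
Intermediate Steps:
Function('z')(t) = 9 (Function('z')(t) = Add(8, Mul(Mul(2, t), Pow(Mul(2, t), -1))) = Add(8, Mul(Mul(2, t), Mul(Rational(1, 2), Pow(t, -1)))) = Add(8, 1) = 9)
p = Rational(-364, 121) (p = Add(-3, Pow(-121, -1)) = Add(-3, Rational(-1, 121)) = Rational(-364, 121) ≈ -3.0083)
G = Rational(117692, 121) (G = Add(2, Mul(-1, Mul(Add(Rational(-364, 121), 9), Add(-194, 32)))) = Add(2, Mul(-1, Mul(Rational(725, 121), -162))) = Add(2, Mul(-1, Rational(-117450, 121))) = Add(2, Rational(117450, 121)) = Rational(117692, 121) ≈ 972.66)
Add(r, G) = Add(-470, Rational(117692, 121)) = Rational(60822, 121)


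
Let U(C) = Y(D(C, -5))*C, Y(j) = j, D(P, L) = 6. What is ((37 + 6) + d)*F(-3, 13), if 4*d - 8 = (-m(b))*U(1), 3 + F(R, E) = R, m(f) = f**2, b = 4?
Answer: -126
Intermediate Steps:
F(R, E) = -3 + R
U(C) = 6*C
d = -22 (d = 2 + ((-1*4**2)*(6*1))/4 = 2 + (-1*16*6)/4 = 2 + (-16*6)/4 = 2 + (1/4)*(-96) = 2 - 24 = -22)
((37 + 6) + d)*F(-3, 13) = ((37 + 6) - 22)*(-3 - 3) = (43 - 22)*(-6) = 21*(-6) = -126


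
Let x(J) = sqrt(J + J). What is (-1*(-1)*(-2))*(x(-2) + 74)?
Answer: -148 - 4*I ≈ -148.0 - 4.0*I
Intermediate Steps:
x(J) = sqrt(2)*sqrt(J) (x(J) = sqrt(2*J) = sqrt(2)*sqrt(J))
(-1*(-1)*(-2))*(x(-2) + 74) = (-1*(-1)*(-2))*(sqrt(2)*sqrt(-2) + 74) = (1*(-2))*(sqrt(2)*(I*sqrt(2)) + 74) = -2*(2*I + 74) = -2*(74 + 2*I) = -148 - 4*I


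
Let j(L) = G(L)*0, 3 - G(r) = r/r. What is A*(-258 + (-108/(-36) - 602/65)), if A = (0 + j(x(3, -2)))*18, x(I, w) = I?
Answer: 0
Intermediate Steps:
G(r) = 2 (G(r) = 3 - r/r = 3 - 1*1 = 3 - 1 = 2)
j(L) = 0 (j(L) = 2*0 = 0)
A = 0 (A = (0 + 0)*18 = 0*18 = 0)
A*(-258 + (-108/(-36) - 602/65)) = 0*(-258 + (-108/(-36) - 602/65)) = 0*(-258 + (-108*(-1/36) - 602*1/65)) = 0*(-258 + (3 - 602/65)) = 0*(-258 - 407/65) = 0*(-17177/65) = 0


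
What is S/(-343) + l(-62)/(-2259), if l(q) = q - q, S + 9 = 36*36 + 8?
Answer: -185/49 ≈ -3.7755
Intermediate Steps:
S = 1295 (S = -9 + (36*36 + 8) = -9 + (1296 + 8) = -9 + 1304 = 1295)
l(q) = 0
S/(-343) + l(-62)/(-2259) = 1295/(-343) + 0/(-2259) = 1295*(-1/343) + 0*(-1/2259) = -185/49 + 0 = -185/49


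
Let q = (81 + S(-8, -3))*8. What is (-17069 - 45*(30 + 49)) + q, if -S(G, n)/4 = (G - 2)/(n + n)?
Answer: -60088/3 ≈ -20029.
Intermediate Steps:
S(G, n) = -2*(-2 + G)/n (S(G, n) = -4*(G - 2)/(n + n) = -4*(-2 + G)/(2*n) = -4*(-2 + G)*1/(2*n) = -2*(-2 + G)/n)
q = 1784/3 (q = (81 + 2*(2 - 1*(-8))/(-3))*8 = (81 + 2*(-1/3)*(2 + 8))*8 = (81 + 2*(-1/3)*10)*8 = (81 - 20/3)*8 = (223/3)*8 = 1784/3 ≈ 594.67)
(-17069 - 45*(30 + 49)) + q = (-17069 - 45*(30 + 49)) + 1784/3 = (-17069 - 45*79) + 1784/3 = (-17069 - 3555) + 1784/3 = -20624 + 1784/3 = -60088/3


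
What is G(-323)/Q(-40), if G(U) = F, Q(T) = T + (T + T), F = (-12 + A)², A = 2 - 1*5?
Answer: -15/8 ≈ -1.8750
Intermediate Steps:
A = -3 (A = 2 - 5 = -3)
F = 225 (F = (-12 - 3)² = (-15)² = 225)
Q(T) = 3*T (Q(T) = T + 2*T = 3*T)
G(U) = 225
G(-323)/Q(-40) = 225/((3*(-40))) = 225/(-120) = 225*(-1/120) = -15/8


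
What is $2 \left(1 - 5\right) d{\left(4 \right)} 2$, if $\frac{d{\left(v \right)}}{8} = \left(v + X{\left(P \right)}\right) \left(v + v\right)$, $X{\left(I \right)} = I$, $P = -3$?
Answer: $-1024$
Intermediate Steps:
$d{\left(v \right)} = 16 v \left(-3 + v\right)$ ($d{\left(v \right)} = 8 \left(v - 3\right) \left(v + v\right) = 8 \left(-3 + v\right) 2 v = 8 \cdot 2 v \left(-3 + v\right) = 16 v \left(-3 + v\right)$)
$2 \left(1 - 5\right) d{\left(4 \right)} 2 = 2 \left(1 - 5\right) 16 \cdot 4 \left(-3 + 4\right) 2 = 2 \left(1 - 5\right) 16 \cdot 4 \cdot 1 \cdot 2 = 2 \left(-4\right) 64 \cdot 2 = \left(-8\right) 64 \cdot 2 = \left(-512\right) 2 = -1024$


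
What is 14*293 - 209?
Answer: 3893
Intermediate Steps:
14*293 - 209 = 4102 - 209 = 3893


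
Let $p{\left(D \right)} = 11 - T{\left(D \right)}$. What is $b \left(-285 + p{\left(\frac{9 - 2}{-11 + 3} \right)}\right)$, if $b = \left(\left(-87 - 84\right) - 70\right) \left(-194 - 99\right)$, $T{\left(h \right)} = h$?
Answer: $- \frac{154289405}{8} \approx -1.9286 \cdot 10^{7}$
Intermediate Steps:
$b = 70613$ ($b = \left(\left(-87 - 84\right) - 70\right) \left(-293\right) = \left(-171 - 70\right) \left(-293\right) = \left(-241\right) \left(-293\right) = 70613$)
$p{\left(D \right)} = 11 - D$
$b \left(-285 + p{\left(\frac{9 - 2}{-11 + 3} \right)}\right) = 70613 \left(-285 + \left(11 - \frac{9 - 2}{-11 + 3}\right)\right) = 70613 \left(-285 + \left(11 - \frac{7}{-8}\right)\right) = 70613 \left(-285 + \left(11 - 7 \left(- \frac{1}{8}\right)\right)\right) = 70613 \left(-285 + \left(11 - - \frac{7}{8}\right)\right) = 70613 \left(-285 + \left(11 + \frac{7}{8}\right)\right) = 70613 \left(-285 + \frac{95}{8}\right) = 70613 \left(- \frac{2185}{8}\right) = - \frac{154289405}{8}$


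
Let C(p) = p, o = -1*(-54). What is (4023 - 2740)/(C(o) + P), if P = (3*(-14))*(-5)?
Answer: 1283/264 ≈ 4.8598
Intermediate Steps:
o = 54
P = 210 (P = -42*(-5) = 210)
(4023 - 2740)/(C(o) + P) = (4023 - 2740)/(54 + 210) = 1283/264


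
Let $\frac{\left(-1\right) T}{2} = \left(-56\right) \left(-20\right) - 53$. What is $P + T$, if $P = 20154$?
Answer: $18020$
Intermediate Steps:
$T = -2134$ ($T = - 2 \left(\left(-56\right) \left(-20\right) - 53\right) = - 2 \left(1120 - 53\right) = \left(-2\right) 1067 = -2134$)
$P + T = 20154 - 2134 = 18020$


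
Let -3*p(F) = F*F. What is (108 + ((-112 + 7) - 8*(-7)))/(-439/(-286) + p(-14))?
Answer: -50622/54739 ≈ -0.92479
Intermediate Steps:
p(F) = -F²/3 (p(F) = -F*F/3 = -F²/3)
(108 + ((-112 + 7) - 8*(-7)))/(-439/(-286) + p(-14)) = (108 + ((-112 + 7) - 8*(-7)))/(-439/(-286) - ⅓*(-14)²) = (108 + (-105 + 56))/(-439*(-1/286) - ⅓*196) = (108 - 49)/(439/286 - 196/3) = 59/(-54739/858) = 59*(-858/54739) = -50622/54739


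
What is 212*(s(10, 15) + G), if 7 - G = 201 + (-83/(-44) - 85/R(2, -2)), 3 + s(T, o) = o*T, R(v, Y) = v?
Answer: -14893/11 ≈ -1353.9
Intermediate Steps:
s(T, o) = -3 + T*o (s(T, o) = -3 + o*T = -3 + T*o)
G = -6749/44 (G = 7 - (201 + (-83/(-44) - 85/2)) = 7 - (201 + (-83*(-1/44) - 85*½)) = 7 - (201 + (83/44 - 85/2)) = 7 - (201 - 1787/44) = 7 - 1*7057/44 = 7 - 7057/44 = -6749/44 ≈ -153.39)
212*(s(10, 15) + G) = 212*((-3 + 10*15) - 6749/44) = 212*((-3 + 150) - 6749/44) = 212*(147 - 6749/44) = 212*(-281/44) = -14893/11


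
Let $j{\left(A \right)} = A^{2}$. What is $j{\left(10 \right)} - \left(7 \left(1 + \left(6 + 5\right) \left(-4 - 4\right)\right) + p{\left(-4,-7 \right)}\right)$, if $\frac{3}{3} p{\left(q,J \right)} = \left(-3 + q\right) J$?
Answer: $660$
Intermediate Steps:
$p{\left(q,J \right)} = J \left(-3 + q\right)$ ($p{\left(q,J \right)} = \left(-3 + q\right) J = J \left(-3 + q\right)$)
$j{\left(10 \right)} - \left(7 \left(1 + \left(6 + 5\right) \left(-4 - 4\right)\right) + p{\left(-4,-7 \right)}\right) = 10^{2} - \left(- 7 \left(-3 - 4\right) + 7 \left(1 + \left(6 + 5\right) \left(-4 - 4\right)\right)\right) = 100 - \left(49 + 7 \left(1 + 11 \left(-8\right)\right)\right) = 100 - \left(49 + 7 \left(1 - 88\right)\right) = 100 - \left(49 + 7 \left(-87\right)\right) = 100 - -560 = 100 + \left(609 - 49\right) = 100 + 560 = 660$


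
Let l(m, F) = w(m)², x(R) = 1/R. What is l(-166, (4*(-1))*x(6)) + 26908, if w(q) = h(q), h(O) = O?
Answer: 54464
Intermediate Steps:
w(q) = q
l(m, F) = m²
l(-166, (4*(-1))*x(6)) + 26908 = (-166)² + 26908 = 27556 + 26908 = 54464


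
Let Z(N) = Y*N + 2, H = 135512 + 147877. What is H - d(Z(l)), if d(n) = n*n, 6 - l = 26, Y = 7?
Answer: 264345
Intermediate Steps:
H = 283389
l = -20 (l = 6 - 1*26 = 6 - 26 = -20)
Z(N) = 2 + 7*N (Z(N) = 7*N + 2 = 2 + 7*N)
d(n) = n**2
H - d(Z(l)) = 283389 - (2 + 7*(-20))**2 = 283389 - (2 - 140)**2 = 283389 - 1*(-138)**2 = 283389 - 1*19044 = 283389 - 19044 = 264345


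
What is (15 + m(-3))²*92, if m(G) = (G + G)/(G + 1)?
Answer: 29808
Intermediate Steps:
m(G) = 2*G/(1 + G) (m(G) = (2*G)/(1 + G) = 2*G/(1 + G))
(15 + m(-3))²*92 = (15 + 2*(-3)/(1 - 3))²*92 = (15 + 2*(-3)/(-2))²*92 = (15 + 2*(-3)*(-½))²*92 = (15 + 3)²*92 = 18²*92 = 324*92 = 29808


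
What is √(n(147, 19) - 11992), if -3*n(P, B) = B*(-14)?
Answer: I*√107130/3 ≈ 109.1*I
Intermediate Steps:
n(P, B) = 14*B/3 (n(P, B) = -B*(-14)/3 = -(-14)*B/3 = 14*B/3)
√(n(147, 19) - 11992) = √((14/3)*19 - 11992) = √(266/3 - 11992) = √(-35710/3) = I*√107130/3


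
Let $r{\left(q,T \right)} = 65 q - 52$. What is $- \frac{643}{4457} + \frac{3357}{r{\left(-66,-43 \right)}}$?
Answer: $- \frac{17754055}{19352294} \approx -0.91741$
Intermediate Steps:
$r{\left(q,T \right)} = -52 + 65 q$
$- \frac{643}{4457} + \frac{3357}{r{\left(-66,-43 \right)}} = - \frac{643}{4457} + \frac{3357}{-52 + 65 \left(-66\right)} = \left(-643\right) \frac{1}{4457} + \frac{3357}{-52 - 4290} = - \frac{643}{4457} + \frac{3357}{-4342} = - \frac{643}{4457} + 3357 \left(- \frac{1}{4342}\right) = - \frac{643}{4457} - \frac{3357}{4342} = - \frac{17754055}{19352294}$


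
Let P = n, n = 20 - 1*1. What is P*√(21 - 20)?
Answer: 19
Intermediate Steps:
n = 19 (n = 20 - 1 = 19)
P = 19
P*√(21 - 20) = 19*√(21 - 20) = 19*√1 = 19*1 = 19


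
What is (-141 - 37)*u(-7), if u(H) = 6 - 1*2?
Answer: -712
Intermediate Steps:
u(H) = 4 (u(H) = 6 - 2 = 4)
(-141 - 37)*u(-7) = (-141 - 37)*4 = -178*4 = -712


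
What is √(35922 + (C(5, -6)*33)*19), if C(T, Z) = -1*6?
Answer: 4*√2010 ≈ 179.33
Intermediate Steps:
C(T, Z) = -6
√(35922 + (C(5, -6)*33)*19) = √(35922 - 6*33*19) = √(35922 - 198*19) = √(35922 - 3762) = √32160 = 4*√2010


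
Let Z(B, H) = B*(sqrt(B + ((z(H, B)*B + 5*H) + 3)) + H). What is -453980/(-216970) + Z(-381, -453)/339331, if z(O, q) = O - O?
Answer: 19149699059/7362464707 - 381*I*sqrt(2643)/339331 ≈ 2.601 - 0.057723*I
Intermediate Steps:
z(O, q) = 0
Z(B, H) = B*(H + sqrt(3 + B + 5*H)) (Z(B, H) = B*(sqrt(B + ((0*B + 5*H) + 3)) + H) = B*(sqrt(B + ((0 + 5*H) + 3)) + H) = B*(sqrt(B + (5*H + 3)) + H) = B*(sqrt(B + (3 + 5*H)) + H) = B*(sqrt(3 + B + 5*H) + H) = B*(H + sqrt(3 + B + 5*H)))
-453980/(-216970) + Z(-381, -453)/339331 = -453980/(-216970) - 381*(-453 + sqrt(3 - 381 + 5*(-453)))/339331 = -453980*(-1/216970) - 381*(-453 + sqrt(3 - 381 - 2265))*(1/339331) = 45398/21697 - 381*(-453 + sqrt(-2643))*(1/339331) = 45398/21697 - 381*(-453 + I*sqrt(2643))*(1/339331) = 45398/21697 + (172593 - 381*I*sqrt(2643))*(1/339331) = 45398/21697 + (172593/339331 - 381*I*sqrt(2643)/339331) = 19149699059/7362464707 - 381*I*sqrt(2643)/339331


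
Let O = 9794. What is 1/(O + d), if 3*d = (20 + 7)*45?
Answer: 1/10199 ≈ 9.8049e-5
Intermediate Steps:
d = 405 (d = ((20 + 7)*45)/3 = (27*45)/3 = (⅓)*1215 = 405)
1/(O + d) = 1/(9794 + 405) = 1/10199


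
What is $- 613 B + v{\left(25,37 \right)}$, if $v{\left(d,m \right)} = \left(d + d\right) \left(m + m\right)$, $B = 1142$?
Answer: $-696346$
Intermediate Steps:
$v{\left(d,m \right)} = 4 d m$ ($v{\left(d,m \right)} = 2 d 2 m = 4 d m$)
$- 613 B + v{\left(25,37 \right)} = \left(-613\right) 1142 + 4 \cdot 25 \cdot 37 = -700046 + 3700 = -696346$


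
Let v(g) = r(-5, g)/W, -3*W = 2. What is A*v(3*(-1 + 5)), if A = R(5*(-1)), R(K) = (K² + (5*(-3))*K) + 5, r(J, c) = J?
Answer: 1575/2 ≈ 787.50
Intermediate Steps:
W = -⅔ (W = -⅓*2 = -⅔ ≈ -0.66667)
R(K) = 5 + K² - 15*K (R(K) = (K² - 15*K) + 5 = 5 + K² - 15*K)
A = 105 (A = 5 + (5*(-1))² - 75*(-1) = 5 + (-5)² - 15*(-5) = 5 + 25 + 75 = 105)
v(g) = 15/2 (v(g) = -5/(-⅔) = -5*(-3/2) = 15/2)
A*v(3*(-1 + 5)) = 105*(15/2) = 1575/2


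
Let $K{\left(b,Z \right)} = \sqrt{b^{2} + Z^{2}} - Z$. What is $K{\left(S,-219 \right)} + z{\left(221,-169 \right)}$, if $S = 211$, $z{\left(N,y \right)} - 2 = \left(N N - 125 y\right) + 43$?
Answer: $70230 + \sqrt{92482} \approx 70534.0$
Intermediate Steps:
$z{\left(N,y \right)} = 45 + N^{2} - 125 y$ ($z{\left(N,y \right)} = 2 + \left(\left(N N - 125 y\right) + 43\right) = 2 + \left(\left(N^{2} - 125 y\right) + 43\right) = 2 + \left(43 + N^{2} - 125 y\right) = 45 + N^{2} - 125 y$)
$K{\left(b,Z \right)} = \sqrt{Z^{2} + b^{2}} - Z$
$K{\left(S,-219 \right)} + z{\left(221,-169 \right)} = \left(\sqrt{\left(-219\right)^{2} + 211^{2}} - -219\right) + \left(45 + 221^{2} - -21125\right) = \left(\sqrt{47961 + 44521} + 219\right) + \left(45 + 48841 + 21125\right) = \left(\sqrt{92482} + 219\right) + 70011 = \left(219 + \sqrt{92482}\right) + 70011 = 70230 + \sqrt{92482}$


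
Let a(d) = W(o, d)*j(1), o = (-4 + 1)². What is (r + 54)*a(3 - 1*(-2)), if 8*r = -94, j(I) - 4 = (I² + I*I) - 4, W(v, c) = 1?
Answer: 169/2 ≈ 84.500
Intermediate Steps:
o = 9 (o = (-3)² = 9)
j(I) = 2*I² (j(I) = 4 + ((I² + I*I) - 4) = 4 + ((I² + I²) - 4) = 4 + (2*I² - 4) = 4 + (-4 + 2*I²) = 2*I²)
a(d) = 2 (a(d) = 1*(2*1²) = 1*(2*1) = 1*2 = 2)
r = -47/4 (r = (⅛)*(-94) = -47/4 ≈ -11.750)
(r + 54)*a(3 - 1*(-2)) = (-47/4 + 54)*2 = (169/4)*2 = 169/2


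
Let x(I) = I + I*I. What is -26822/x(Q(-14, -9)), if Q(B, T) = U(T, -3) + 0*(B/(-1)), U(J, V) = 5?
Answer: -13411/15 ≈ -894.07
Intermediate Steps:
Q(B, T) = 5 (Q(B, T) = 5 + 0*(B/(-1)) = 5 + 0*(B*(-1)) = 5 + 0*(-B) = 5 + 0 = 5)
x(I) = I + I²
-26822/x(Q(-14, -9)) = -26822*1/(5*(1 + 5)) = -26822/(5*6) = -26822/30 = -26822*1/30 = -13411/15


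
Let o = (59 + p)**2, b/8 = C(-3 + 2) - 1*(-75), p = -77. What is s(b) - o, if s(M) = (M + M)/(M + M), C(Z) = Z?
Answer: -323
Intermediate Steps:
b = 592 (b = 8*((-3 + 2) - 1*(-75)) = 8*(-1 + 75) = 8*74 = 592)
o = 324 (o = (59 - 77)**2 = (-18)**2 = 324)
s(M) = 1 (s(M) = (2*M)/((2*M)) = (2*M)*(1/(2*M)) = 1)
s(b) - o = 1 - 1*324 = 1 - 324 = -323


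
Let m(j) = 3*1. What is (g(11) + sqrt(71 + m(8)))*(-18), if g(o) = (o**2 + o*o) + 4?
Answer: -4428 - 18*sqrt(74) ≈ -4582.8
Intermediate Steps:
g(o) = 4 + 2*o**2 (g(o) = (o**2 + o**2) + 4 = 2*o**2 + 4 = 4 + 2*o**2)
m(j) = 3
(g(11) + sqrt(71 + m(8)))*(-18) = ((4 + 2*11**2) + sqrt(71 + 3))*(-18) = ((4 + 2*121) + sqrt(74))*(-18) = ((4 + 242) + sqrt(74))*(-18) = (246 + sqrt(74))*(-18) = -4428 - 18*sqrt(74)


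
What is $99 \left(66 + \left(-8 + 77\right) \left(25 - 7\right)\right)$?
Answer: $129492$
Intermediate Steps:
$99 \left(66 + \left(-8 + 77\right) \left(25 - 7\right)\right) = 99 \left(66 + 69 \cdot 18\right) = 99 \left(66 + 1242\right) = 99 \cdot 1308 = 129492$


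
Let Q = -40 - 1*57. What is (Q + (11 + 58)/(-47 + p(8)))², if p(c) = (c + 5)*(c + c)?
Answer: 456976/49 ≈ 9326.0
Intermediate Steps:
p(c) = 2*c*(5 + c) (p(c) = (5 + c)*(2*c) = 2*c*(5 + c))
Q = -97 (Q = -40 - 57 = -97)
(Q + (11 + 58)/(-47 + p(8)))² = (-97 + (11 + 58)/(-47 + 2*8*(5 + 8)))² = (-97 + 69/(-47 + 2*8*13))² = (-97 + 69/(-47 + 208))² = (-97 + 69/161)² = (-97 + 69*(1/161))² = (-97 + 3/7)² = (-676/7)² = 456976/49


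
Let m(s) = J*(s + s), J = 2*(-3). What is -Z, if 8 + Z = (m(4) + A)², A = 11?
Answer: -1361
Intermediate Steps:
J = -6
m(s) = -12*s (m(s) = -6*(s + s) = -12*s)
Z = 1361 (Z = -8 + (-12*4 + 11)² = -8 + (-48 + 11)² = -8 + (-37)² = -8 + 1369 = 1361)
-Z = -1*1361 = -1361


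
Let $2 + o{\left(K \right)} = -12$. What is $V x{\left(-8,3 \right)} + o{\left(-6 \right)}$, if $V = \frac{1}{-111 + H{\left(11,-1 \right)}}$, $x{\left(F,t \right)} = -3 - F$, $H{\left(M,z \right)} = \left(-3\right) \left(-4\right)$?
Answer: $- \frac{1391}{99} \approx -14.051$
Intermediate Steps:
$H{\left(M,z \right)} = 12$
$o{\left(K \right)} = -14$ ($o{\left(K \right)} = -2 - 12 = -14$)
$V = - \frac{1}{99}$ ($V = \frac{1}{-111 + 12} = \frac{1}{-99} = - \frac{1}{99} \approx -0.010101$)
$V x{\left(-8,3 \right)} + o{\left(-6 \right)} = - \frac{-3 - -8}{99} - 14 = - \frac{-3 + 8}{99} - 14 = \left(- \frac{1}{99}\right) 5 - 14 = - \frac{5}{99} - 14 = - \frac{1391}{99}$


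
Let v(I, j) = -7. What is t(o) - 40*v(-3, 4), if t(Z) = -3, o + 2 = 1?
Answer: 277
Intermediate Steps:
o = -1 (o = -2 + 1 = -1)
t(o) - 40*v(-3, 4) = -3 - 40*(-7) = -3 + 280 = 277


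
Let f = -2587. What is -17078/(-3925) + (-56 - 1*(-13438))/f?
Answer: -8343564/10153975 ≈ -0.82170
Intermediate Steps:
-17078/(-3925) + (-56 - 1*(-13438))/f = -17078/(-3925) + (-56 - 1*(-13438))/(-2587) = -17078*(-1/3925) + (-56 + 13438)*(-1/2587) = 17078/3925 + 13382*(-1/2587) = 17078/3925 - 13382/2587 = -8343564/10153975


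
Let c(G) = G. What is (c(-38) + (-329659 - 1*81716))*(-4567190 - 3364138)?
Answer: 3263051446464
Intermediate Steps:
(c(-38) + (-329659 - 1*81716))*(-4567190 - 3364138) = (-38 + (-329659 - 1*81716))*(-4567190 - 3364138) = (-38 + (-329659 - 81716))*(-7931328) = (-38 - 411375)*(-7931328) = -411413*(-7931328) = 3263051446464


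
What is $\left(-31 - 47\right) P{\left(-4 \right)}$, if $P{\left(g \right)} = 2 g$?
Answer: $624$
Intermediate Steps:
$\left(-31 - 47\right) P{\left(-4 \right)} = \left(-31 - 47\right) 2 \left(-4\right) = \left(-78\right) \left(-8\right) = 624$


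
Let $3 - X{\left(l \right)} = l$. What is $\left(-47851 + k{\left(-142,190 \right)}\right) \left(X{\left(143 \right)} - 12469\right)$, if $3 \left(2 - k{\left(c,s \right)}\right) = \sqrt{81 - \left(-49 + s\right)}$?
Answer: $603328041 + 8406 i \sqrt{15} \approx 6.0333 \cdot 10^{8} + 32556.0 i$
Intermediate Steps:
$X{\left(l \right)} = 3 - l$
$k{\left(c,s \right)} = 2 - \frac{\sqrt{130 - s}}{3}$ ($k{\left(c,s \right)} = 2 - \frac{\sqrt{81 - \left(-49 + s\right)}}{3} = 2 - \frac{\sqrt{130 - s}}{3}$)
$\left(-47851 + k{\left(-142,190 \right)}\right) \left(X{\left(143 \right)} - 12469\right) = \left(-47851 + \left(2 - \frac{\sqrt{130 - 190}}{3}\right)\right) \left(\left(3 - 143\right) - 12469\right) = \left(-47851 + \left(2 - \frac{\sqrt{-60}}{3}\right)\right) \left(-140 - 12469\right) = \left(-47851 + \left(2 - \frac{2 i \sqrt{15}}{3}\right)\right) \left(-12609\right) = \left(-47849 - \frac{2 i \sqrt{15}}{3}\right) \left(-12609\right) = 603328041 + 8406 i \sqrt{15}$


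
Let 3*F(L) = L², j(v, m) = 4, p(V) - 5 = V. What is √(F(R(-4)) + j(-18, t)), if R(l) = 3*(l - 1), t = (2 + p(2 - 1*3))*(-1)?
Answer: √79 ≈ 8.8882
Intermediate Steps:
p(V) = 5 + V
t = -6 (t = (2 + (5 + (2 - 1*3)))*(-1) = (2 + (5 + (2 - 3)))*(-1) = (2 + (5 - 1))*(-1) = (2 + 4)*(-1) = 6*(-1) = -6)
R(l) = -3 + 3*l (R(l) = 3*(-1 + l) = -3 + 3*l)
F(L) = L²/3
√(F(R(-4)) + j(-18, t)) = √((-3 + 3*(-4))²/3 + 4) = √((-3 - 12)²/3 + 4) = √((⅓)*(-15)² + 4) = √((⅓)*225 + 4) = √(75 + 4) = √79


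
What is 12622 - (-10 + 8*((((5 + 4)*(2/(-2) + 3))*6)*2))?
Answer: 10904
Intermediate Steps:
12622 - (-10 + 8*((((5 + 4)*(2/(-2) + 3))*6)*2)) = 12622 - (-10 + 8*(((9*(2*(-½) + 3))*6)*2)) = 12622 - (-10 + 8*(((9*(-1 + 3))*6)*2)) = 12622 - (-10 + 8*(((9*2)*6)*2)) = 12622 - (-10 + 8*((18*6)*2)) = 12622 - (-10 + 8*(108*2)) = 12622 - (-10 + 8*216) = 12622 - (-10 + 1728) = 12622 - 1*1718 = 12622 - 1718 = 10904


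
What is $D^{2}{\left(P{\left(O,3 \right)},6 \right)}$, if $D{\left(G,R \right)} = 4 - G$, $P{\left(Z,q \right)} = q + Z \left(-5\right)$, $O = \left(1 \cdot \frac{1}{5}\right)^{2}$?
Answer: $\frac{36}{25} \approx 1.44$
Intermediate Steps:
$O = \frac{1}{25}$ ($O = \left(1 \cdot \frac{1}{5}\right)^{2} = \left(\frac{1}{5}\right)^{2} = \frac{1}{25} \approx 0.04$)
$P{\left(Z,q \right)} = q - 5 Z$
$D^{2}{\left(P{\left(O,3 \right)},6 \right)} = \left(4 - \left(3 - \frac{1}{5}\right)\right)^{2} = \left(4 - \frac{14}{5}\right)^{2} = \left(\frac{6}{5}\right)^{2} = \frac{36}{25}$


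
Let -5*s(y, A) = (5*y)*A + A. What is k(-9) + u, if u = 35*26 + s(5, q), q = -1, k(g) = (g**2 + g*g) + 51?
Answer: 5641/5 ≈ 1128.2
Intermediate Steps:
k(g) = 51 + 2*g**2 (k(g) = (g**2 + g**2) + 51 = 2*g**2 + 51 = 51 + 2*g**2)
s(y, A) = -A/5 - A*y (s(y, A) = -((5*y)*A + A)/5 = -(5*A*y + A)/5 = -(A + 5*A*y)/5 = -A/5 - A*y)
u = 4576/5 (u = 35*26 - 1*(-1)*(1/5 + 5) = 910 - 1*(-1)*26/5 = 910 + 26/5 = 4576/5 ≈ 915.20)
k(-9) + u = (51 + 2*(-9)**2) + 4576/5 = (51 + 2*81) + 4576/5 = (51 + 162) + 4576/5 = 213 + 4576/5 = 5641/5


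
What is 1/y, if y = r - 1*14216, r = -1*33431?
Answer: -1/47647 ≈ -2.0988e-5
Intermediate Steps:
r = -33431
y = -47647 (y = -33431 - 1*14216 = -33431 - 14216 = -47647)
1/y = 1/(-47647) = -1/47647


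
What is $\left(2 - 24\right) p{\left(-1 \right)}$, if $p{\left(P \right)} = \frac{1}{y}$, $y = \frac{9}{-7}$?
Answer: $\frac{154}{9} \approx 17.111$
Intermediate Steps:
$y = - \frac{9}{7}$ ($y = 9 \left(- \frac{1}{7}\right) = - \frac{9}{7} \approx -1.2857$)
$p{\left(P \right)} = - \frac{7}{9}$ ($p{\left(P \right)} = \frac{1}{- \frac{9}{7}} = - \frac{7}{9}$)
$\left(2 - 24\right) p{\left(-1 \right)} = \left(2 - 24\right) \left(- \frac{7}{9}\right) = \left(-22\right) \left(- \frac{7}{9}\right) = \frac{154}{9}$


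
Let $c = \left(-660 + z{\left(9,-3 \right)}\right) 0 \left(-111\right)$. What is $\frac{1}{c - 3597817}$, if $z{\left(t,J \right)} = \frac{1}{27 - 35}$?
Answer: $- \frac{1}{3597817} \approx -2.7795 \cdot 10^{-7}$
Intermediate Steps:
$z{\left(t,J \right)} = - \frac{1}{8}$ ($z{\left(t,J \right)} = \frac{1}{-8} = - \frac{1}{8}$)
$c = 0$ ($c = \left(-660 - \frac{1}{8}\right) 0 \left(-111\right) = \left(- \frac{5281}{8}\right) 0 = 0$)
$\frac{1}{c - 3597817} = \frac{1}{0 - 3597817} = \frac{1}{-3597817} = - \frac{1}{3597817}$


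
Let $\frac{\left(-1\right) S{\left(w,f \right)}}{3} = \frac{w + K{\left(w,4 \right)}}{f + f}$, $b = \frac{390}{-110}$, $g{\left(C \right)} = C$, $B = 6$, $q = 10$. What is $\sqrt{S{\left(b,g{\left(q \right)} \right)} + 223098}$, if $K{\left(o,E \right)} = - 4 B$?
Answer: $\frac{313 \sqrt{27555}}{110} \approx 472.34$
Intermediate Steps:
$K{\left(o,E \right)} = -24$ ($K{\left(o,E \right)} = \left(-4\right) 6 = -24$)
$b = - \frac{39}{11}$ ($b = 390 \left(- \frac{1}{110}\right) = - \frac{39}{11} \approx -3.5455$)
$S{\left(w,f \right)} = - \frac{3 \left(-24 + w\right)}{2 f}$ ($S{\left(w,f \right)} = - 3 \frac{w - 24}{f + f} = - 3 \frac{-24 + w}{2 f} = - \frac{3 \left(-24 + w\right)}{2 f}$)
$\sqrt{S{\left(b,g{\left(q \right)} \right)} + 223098} = \sqrt{\frac{3 \left(24 - - \frac{39}{11}\right)}{2 \cdot 10} + 223098} = \sqrt{\frac{3}{2} \cdot \frac{1}{10} \left(24 + \frac{39}{11}\right) + 223098} = \sqrt{\frac{3}{2} \cdot \frac{1}{10} \cdot \frac{303}{11} + 223098} = \sqrt{\frac{909}{220} + 223098} = \sqrt{\frac{49082469}{220}} = \frac{313 \sqrt{27555}}{110}$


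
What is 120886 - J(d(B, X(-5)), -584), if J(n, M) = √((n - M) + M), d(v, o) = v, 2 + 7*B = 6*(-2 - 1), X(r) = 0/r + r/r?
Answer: 120886 - 2*I*√35/7 ≈ 1.2089e+5 - 1.6903*I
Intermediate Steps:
X(r) = 1 (X(r) = 0 + 1 = 1)
B = -20/7 (B = -2/7 + (6*(-2 - 1))/7 = -2/7 + (6*(-3))/7 = -2/7 + (⅐)*(-18) = -2/7 - 18/7 = -20/7 ≈ -2.8571)
J(n, M) = √n
120886 - J(d(B, X(-5)), -584) = 120886 - √(-20/7) = 120886 - 2*I*√35/7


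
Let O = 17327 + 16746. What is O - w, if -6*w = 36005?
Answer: 240443/6 ≈ 40074.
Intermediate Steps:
O = 34073
w = -36005/6 (w = -⅙*36005 = -36005/6 ≈ -6000.8)
O - w = 34073 - 1*(-36005/6) = 34073 + 36005/6 = 240443/6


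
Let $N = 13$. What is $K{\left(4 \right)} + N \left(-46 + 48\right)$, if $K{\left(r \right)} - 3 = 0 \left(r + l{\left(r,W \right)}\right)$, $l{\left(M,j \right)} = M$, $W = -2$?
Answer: $29$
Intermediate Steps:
$K{\left(r \right)} = 3$ ($K{\left(r \right)} = 3 + 0 \left(r + r\right) = 3 + 0 \cdot 2 r = 3 + 0 = 3$)
$K{\left(4 \right)} + N \left(-46 + 48\right) = 3 + 13 \left(-46 + 48\right) = 3 + 13 \cdot 2 = 3 + 26 = 29$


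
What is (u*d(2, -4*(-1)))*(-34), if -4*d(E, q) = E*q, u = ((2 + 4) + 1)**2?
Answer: 3332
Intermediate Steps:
u = 49 (u = (6 + 1)**2 = 7**2 = 49)
d(E, q) = -E*q/4
(u*d(2, -4*(-1)))*(-34) = (49*(-1/4*2*(-4*(-1))))*(-34) = (49*(-1/4*2*4))*(-34) = (49*(-2))*(-34) = -98*(-34) = 3332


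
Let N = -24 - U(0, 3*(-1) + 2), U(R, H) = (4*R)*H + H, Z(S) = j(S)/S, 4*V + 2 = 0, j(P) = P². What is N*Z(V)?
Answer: 23/2 ≈ 11.500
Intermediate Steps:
V = -½ (V = -½ + (¼)*0 = -½ + 0 = -½ ≈ -0.50000)
Z(S) = S (Z(S) = S²/S = S)
U(R, H) = H + 4*H*R (U(R, H) = 4*H*R + H = H + 4*H*R)
N = -23 (N = -24 - (3*(-1) + 2)*(1 + 4*0) = -24 - (-3 + 2)*(1 + 0) = -24 - (-1) = -24 - 1*(-1) = -24 + 1 = -23)
N*Z(V) = -23*(-½) = 23/2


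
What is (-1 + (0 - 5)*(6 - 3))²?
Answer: 256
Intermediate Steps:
(-1 + (0 - 5)*(6 - 3))² = (-1 - 5*3)² = (-1 - 15)² = (-16)² = 256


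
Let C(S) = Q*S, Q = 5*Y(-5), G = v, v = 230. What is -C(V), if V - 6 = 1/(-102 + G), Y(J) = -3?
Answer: 11535/128 ≈ 90.117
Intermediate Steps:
G = 230
Q = -15 (Q = 5*(-3) = -15)
V = 769/128 (V = 6 + 1/(-102 + 230) = 6 + 1/128 = 769/128 ≈ 6.0078)
C(S) = -15*S
-C(V) = -(-15)*769/128 = -1*(-11535/128) = 11535/128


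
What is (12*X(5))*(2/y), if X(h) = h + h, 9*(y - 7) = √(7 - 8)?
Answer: 13608/397 - 216*I/397 ≈ 34.277 - 0.54408*I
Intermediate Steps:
y = 7 + I/9 (y = 7 + √(7 - 8)/9 = 7 + √(-1)/9 = 7 + I/9 ≈ 7.0 + 0.11111*I)
X(h) = 2*h
(12*X(5))*(2/y) = (12*(2*5))*(2/(7 + I/9)) = (12*10)*(2*(81*(7 - I/9)/3970)) = 120*(81*(7 - I/9)/1985) = 1944*(7 - I/9)/397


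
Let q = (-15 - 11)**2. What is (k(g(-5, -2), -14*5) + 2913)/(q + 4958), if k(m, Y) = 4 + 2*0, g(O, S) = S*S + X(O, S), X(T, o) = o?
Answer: 2917/5634 ≈ 0.51775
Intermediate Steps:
g(O, S) = S + S**2 (g(O, S) = S*S + S = S**2 + S = S + S**2)
k(m, Y) = 4 (k(m, Y) = 4 + 0 = 4)
q = 676 (q = (-26)**2 = 676)
(k(g(-5, -2), -14*5) + 2913)/(q + 4958) = (4 + 2913)/(676 + 4958) = 2917/5634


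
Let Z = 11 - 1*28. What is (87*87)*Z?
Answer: -128673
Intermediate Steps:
Z = -17 (Z = 11 - 28 = -17)
(87*87)*Z = (87*87)*(-17) = 7569*(-17) = -128673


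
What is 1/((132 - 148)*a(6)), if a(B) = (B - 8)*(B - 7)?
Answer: -1/32 ≈ -0.031250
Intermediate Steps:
a(B) = (-8 + B)*(-7 + B)
1/((132 - 148)*a(6)) = 1/((132 - 148)*(56 + 6**2 - 15*6)) = 1/(-16*(56 + 36 - 90)) = 1/(-16*2) = 1/(-32) = -1/32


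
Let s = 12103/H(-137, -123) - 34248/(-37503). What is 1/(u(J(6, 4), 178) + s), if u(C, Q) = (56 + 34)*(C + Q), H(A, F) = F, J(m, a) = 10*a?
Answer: 512541/10006089275 ≈ 5.1223e-5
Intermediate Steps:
u(C, Q) = 90*C + 90*Q (u(C, Q) = 90*(C + Q) = 90*C + 90*Q)
s = -49965145/512541 (s = 12103/(-123) - 34248/(-37503) = 12103*(-1/123) - 34248*(-1/37503) = -12103/123 + 11416/12501 = -49965145/512541 ≈ -97.485)
1/(u(J(6, 4), 178) + s) = 1/((90*(10*4) + 90*178) - 49965145/512541) = 1/((90*40 + 16020) - 49965145/512541) = 1/((3600 + 16020) - 49965145/512541) = 1/(19620 - 49965145/512541) = 1/(10006089275/512541) = 512541/10006089275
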